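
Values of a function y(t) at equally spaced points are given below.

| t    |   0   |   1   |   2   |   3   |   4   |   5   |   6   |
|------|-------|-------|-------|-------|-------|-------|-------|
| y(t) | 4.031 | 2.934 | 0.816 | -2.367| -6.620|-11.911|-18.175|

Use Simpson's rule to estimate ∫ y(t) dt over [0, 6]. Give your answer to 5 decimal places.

-23.70933

h = 1, n = 6.
(h/3)·[y₀ + 4y₁ + 2y₂ + 4y₃ + 2y₄ + 4y₅ + y₆] = 0.333333·(-71.128) = -23.70933.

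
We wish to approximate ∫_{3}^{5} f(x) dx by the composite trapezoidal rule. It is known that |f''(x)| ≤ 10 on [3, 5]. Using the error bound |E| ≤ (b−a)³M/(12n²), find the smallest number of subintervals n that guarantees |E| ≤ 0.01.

Need 80/(12n²) ≤ 0.01.
n² ≥ 80/(12·0.01) = 666.667 ⇒ n ≥ 25.8199, so the smallest n is 26.

26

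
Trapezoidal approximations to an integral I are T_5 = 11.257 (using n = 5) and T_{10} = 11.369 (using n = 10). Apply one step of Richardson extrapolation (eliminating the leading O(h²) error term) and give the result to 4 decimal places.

R = (4·T_{10} − T_5) / 3 = (4·11.369 − 11.257)/3 = (34.219)/3 = 11.4063.

11.4063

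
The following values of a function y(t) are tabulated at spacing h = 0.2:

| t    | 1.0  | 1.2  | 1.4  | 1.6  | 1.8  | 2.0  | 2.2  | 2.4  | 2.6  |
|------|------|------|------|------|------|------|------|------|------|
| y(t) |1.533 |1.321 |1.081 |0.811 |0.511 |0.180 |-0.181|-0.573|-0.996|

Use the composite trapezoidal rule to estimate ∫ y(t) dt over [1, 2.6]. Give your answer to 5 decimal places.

h = 0.2, n = 8.
(h/2)·[y₀ + 2y₁ + 2y₂ + 2y₃ + 2y₄ + 2y₅ + 2y₆ + 2y₇ + y₈] = 0.1·(6.837) = 0.68370.

0.68370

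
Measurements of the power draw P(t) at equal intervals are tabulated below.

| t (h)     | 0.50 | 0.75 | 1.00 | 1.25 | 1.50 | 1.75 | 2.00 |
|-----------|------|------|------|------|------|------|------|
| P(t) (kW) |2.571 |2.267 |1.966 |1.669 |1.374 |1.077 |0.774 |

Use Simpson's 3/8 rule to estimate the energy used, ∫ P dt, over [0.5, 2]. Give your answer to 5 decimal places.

2.50641

h = 0.25, n = 6.
(3h/8)·[y₀ + 3y₁ + 3y₂ + 2y₃ + 3y₄ + 3y₅ + y₆] = 0.09375·(26.735) = 2.50641.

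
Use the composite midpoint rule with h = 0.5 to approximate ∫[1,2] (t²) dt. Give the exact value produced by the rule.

2.3125

h = (2 − 1)/2 = 0.5.
Midpoints m₁,…,m₂ = 1.25, 1.75.
f(m₁)=1.5625, f(m₂)=3.0625.
h·[f(m₁) + f(m₂)] = 0.5·(4.625) = 2.3125.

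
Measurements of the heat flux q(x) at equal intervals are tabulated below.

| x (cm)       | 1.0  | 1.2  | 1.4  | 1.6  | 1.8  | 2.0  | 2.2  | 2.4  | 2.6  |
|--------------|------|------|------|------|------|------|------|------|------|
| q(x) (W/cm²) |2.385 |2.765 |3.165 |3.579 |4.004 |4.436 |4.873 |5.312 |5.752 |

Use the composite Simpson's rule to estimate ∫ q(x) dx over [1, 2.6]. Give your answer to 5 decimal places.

6.43927

h = 0.2, n = 8.
(h/3)·[y₀ + 4y₁ + 2y₂ + 4y₃ + 2y₄ + 4y₅ + 2y₆ + 4y₇ + y₈] = 0.066667·(96.589) = 6.43927.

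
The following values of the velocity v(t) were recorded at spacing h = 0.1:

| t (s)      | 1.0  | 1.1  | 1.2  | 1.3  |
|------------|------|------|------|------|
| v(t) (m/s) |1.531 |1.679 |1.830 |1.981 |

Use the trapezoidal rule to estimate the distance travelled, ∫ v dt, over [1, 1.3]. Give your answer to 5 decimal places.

h = 0.1, n = 3.
(h/2)·[y₀ + 2y₁ + 2y₂ + y₃] = 0.05·(10.530) = 0.52650.

0.52650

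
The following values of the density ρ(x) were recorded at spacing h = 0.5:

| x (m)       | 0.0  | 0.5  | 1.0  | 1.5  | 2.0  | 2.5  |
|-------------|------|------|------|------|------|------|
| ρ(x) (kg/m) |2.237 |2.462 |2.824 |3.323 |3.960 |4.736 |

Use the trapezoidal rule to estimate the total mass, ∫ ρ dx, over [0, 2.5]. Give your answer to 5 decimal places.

8.02775

h = 0.5, n = 5.
(h/2)·[y₀ + 2y₁ + 2y₂ + 2y₃ + 2y₄ + y₅] = 0.25·(32.111) = 8.02775.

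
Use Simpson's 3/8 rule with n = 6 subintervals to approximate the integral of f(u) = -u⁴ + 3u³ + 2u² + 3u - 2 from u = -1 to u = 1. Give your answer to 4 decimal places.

h = (1 − (-1))/6 = 0.333333.
Nodes u₀,…,u₆ = -1, -0.666667, -0.333333, 0, 0.333333, 0.666667, 1.
f(u) = -u⁴ + 3u³ + 2u² + 3u - 2: f₀=-7, f₁=-4.197531, f₂=-2.901235, f₃=-2, f₄=-0.679012, f₅=1.580247, f₆=5.
(3h/8)·[f₀ + 3f₁ + 3f₂ + 2f₃ + 3f₄ + 3f₅ + f₆] = 0.125·(-24.592593) = -3.0741.

-3.0741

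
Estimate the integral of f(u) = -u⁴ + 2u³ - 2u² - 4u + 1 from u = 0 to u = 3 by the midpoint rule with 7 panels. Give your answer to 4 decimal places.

-40.5978

h = (3 − 0)/7 = 0.428571.
Midpoints m₁,…,m₇ = 0.214286, 0.642857, 1.071429, 1.5, 1.928571, 2.357143, 2.785714.
f(m₁)=0.068591, f(m₂)=-2.037406, f(m₃)=-4.439530, f(m₄)=-7.8125, f(m₅)=-13.640697, f(m₆)=-24.218164, f(m₇)=-42.648610.
h·[f(m₁) + f(m₂) + f(m₃) + f(m₄) + f(m₅) + f(m₆) + f(m₇)] = 0.428571·(-94.728316) = -40.5978.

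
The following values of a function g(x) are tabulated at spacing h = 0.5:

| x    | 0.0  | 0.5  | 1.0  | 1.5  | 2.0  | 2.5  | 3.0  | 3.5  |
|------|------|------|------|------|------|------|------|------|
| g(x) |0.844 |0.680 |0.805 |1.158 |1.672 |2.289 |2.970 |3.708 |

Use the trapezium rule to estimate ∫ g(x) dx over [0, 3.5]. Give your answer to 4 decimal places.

h = 0.5, n = 7.
(h/2)·[y₀ + 2y₁ + 2y₂ + 2y₃ + 2y₄ + 2y₅ + 2y₆ + y₇] = 0.25·(23.700) = 5.9250.

5.9250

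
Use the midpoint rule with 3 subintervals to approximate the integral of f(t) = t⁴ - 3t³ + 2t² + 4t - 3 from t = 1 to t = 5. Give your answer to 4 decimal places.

253.9095

h = (5 − 1)/3 = 1.333333.
Midpoints m₁,…,m₃ = 1.666667, 3, 4.333333.
f(m₁)=3.049383, f(m₂)=27, f(m₃)=160.382716.
h·[f(m₁) + f(m₂) + f(m₃)] = 1.333333·(190.432099) = 253.9095.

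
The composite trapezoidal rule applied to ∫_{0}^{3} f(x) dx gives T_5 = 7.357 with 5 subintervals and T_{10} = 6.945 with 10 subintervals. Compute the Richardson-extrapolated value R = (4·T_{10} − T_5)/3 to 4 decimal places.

6.8077

R = (4·T_{10} − T_5) / 3 = (4·6.945 − 7.357)/3 = (20.423)/3 = 6.8077.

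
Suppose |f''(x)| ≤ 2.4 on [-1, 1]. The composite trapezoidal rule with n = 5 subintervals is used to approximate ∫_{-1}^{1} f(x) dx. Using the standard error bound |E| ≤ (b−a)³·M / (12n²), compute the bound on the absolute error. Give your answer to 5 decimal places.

0.06400

|E| ≤ (2)³·2.4 / (12·5²) = 19.2/300 = 0.06400.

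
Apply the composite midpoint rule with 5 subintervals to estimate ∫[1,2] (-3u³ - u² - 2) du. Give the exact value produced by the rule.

-15.535

h = (2 − 1)/5 = 0.2.
Midpoints m₁,…,m₅ = 1.1, 1.3, 1.5, 1.7, 1.9.
f(m₁)=-7.203, f(m₂)=-10.281, f(m₃)=-14.375, f(m₄)=-19.629, f(m₅)=-26.187.
h·[f(m₁) + f(m₂) + f(m₃) + f(m₄) + f(m₅)] = 0.2·(-77.675) = -15.535.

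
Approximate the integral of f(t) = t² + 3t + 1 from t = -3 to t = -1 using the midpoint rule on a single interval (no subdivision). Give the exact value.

-2

M = (b−a)·f(-2) = 2·(-1) = -2.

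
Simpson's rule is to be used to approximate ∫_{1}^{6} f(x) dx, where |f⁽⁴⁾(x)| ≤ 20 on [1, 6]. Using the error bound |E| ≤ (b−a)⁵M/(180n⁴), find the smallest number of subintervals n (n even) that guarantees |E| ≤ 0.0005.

Need 62500/(180n⁴) ≤ 0.0005.
n⁴ ≥ 62500/(180·0.0005) = 694444 ⇒ n ≥ 28.8675, so the smallest even n is 30. (n must be even for Simpson's rule.)

30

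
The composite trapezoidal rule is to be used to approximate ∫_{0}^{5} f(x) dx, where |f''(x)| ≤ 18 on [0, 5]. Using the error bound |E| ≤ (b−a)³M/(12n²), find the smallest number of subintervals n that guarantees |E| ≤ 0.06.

Need 2250/(12n²) ≤ 0.06.
n² ≥ 2250/(12·0.06) = 3125 ⇒ n ≥ 55.9017, so the smallest n is 56.

56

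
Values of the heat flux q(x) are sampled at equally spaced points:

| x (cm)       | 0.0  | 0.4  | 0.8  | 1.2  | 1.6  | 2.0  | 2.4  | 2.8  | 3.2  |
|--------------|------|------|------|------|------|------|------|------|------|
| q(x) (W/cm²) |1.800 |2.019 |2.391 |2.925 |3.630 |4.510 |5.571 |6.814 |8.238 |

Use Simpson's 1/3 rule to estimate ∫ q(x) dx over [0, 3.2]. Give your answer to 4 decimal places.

h = 0.4, n = 8.
(h/3)·[y₀ + 4y₁ + 2y₂ + 4y₃ + 2y₄ + 4y₅ + 2y₆ + 4y₇ + y₈] = 0.133333·(98.294) = 13.1059.

13.1059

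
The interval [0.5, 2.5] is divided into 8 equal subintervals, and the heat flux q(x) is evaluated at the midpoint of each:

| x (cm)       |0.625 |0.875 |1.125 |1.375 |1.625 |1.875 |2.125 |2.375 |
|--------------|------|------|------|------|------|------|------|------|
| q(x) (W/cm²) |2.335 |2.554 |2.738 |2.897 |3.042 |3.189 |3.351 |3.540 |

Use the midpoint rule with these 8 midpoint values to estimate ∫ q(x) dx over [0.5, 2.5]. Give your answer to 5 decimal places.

h = 0.25, n = 8.
h·[y(m₁) + y(m₂) + y(m₃) + y(m₄) + y(m₅) + y(m₆) + y(m₇) + y(m₈)] = 0.25·(23.646) = 5.91150.

5.91150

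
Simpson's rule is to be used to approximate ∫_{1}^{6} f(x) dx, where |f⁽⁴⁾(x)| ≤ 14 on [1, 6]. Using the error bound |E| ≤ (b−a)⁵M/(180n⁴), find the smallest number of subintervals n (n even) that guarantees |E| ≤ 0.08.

Need 43750/(180n⁴) ≤ 0.08.
n⁴ ≥ 43750/(180·0.08) = 3038.19 ⇒ n ≥ 7.4243, so the smallest even n is 8. (n must be even for Simpson's rule.)

8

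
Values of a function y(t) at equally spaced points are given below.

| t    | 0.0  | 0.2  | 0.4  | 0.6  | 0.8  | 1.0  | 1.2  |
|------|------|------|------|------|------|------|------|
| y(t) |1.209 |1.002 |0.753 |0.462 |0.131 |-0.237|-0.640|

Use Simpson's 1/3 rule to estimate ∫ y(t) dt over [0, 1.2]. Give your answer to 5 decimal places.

h = 0.2, n = 6.
(h/3)·[y₀ + 4y₁ + 2y₂ + 4y₃ + 2y₄ + 4y₅ + y₆] = 0.066667·(7.245) = 0.48300.

0.48300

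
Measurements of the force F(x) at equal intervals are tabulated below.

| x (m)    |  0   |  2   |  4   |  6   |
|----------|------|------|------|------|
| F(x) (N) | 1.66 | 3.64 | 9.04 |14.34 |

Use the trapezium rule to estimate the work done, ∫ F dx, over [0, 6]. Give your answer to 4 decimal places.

h = 2, n = 3.
(h/2)·[y₀ + 2y₁ + 2y₂ + y₃] = 1·(41.36) = 41.3600.

41.3600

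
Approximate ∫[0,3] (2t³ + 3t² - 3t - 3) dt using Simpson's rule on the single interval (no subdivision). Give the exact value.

45

S = (b−a)/6 · [f(0) + 4f(1.5) + f(3)] = 0.5·[(-3) + 4·6 + 69] = 45.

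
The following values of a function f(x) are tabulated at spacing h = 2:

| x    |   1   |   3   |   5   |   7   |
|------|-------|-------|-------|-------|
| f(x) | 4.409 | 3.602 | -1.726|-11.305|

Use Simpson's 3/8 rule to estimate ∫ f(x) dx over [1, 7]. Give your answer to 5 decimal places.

-0.95100

h = 2, n = 3.
(3h/8)·[y₀ + 3y₁ + 3y₂ + y₃] = 0.75·(-1.268) = -0.95100.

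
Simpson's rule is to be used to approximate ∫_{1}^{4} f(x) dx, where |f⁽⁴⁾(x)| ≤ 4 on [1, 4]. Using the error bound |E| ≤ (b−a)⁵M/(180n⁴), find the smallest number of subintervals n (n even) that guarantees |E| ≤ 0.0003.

12

Need 972/(180n⁴) ≤ 0.0003.
n⁴ ≥ 972/(180·0.0003) = 18000 ⇒ n ≥ 11.5829, so the smallest even n is 12. (n must be even for Simpson's rule.)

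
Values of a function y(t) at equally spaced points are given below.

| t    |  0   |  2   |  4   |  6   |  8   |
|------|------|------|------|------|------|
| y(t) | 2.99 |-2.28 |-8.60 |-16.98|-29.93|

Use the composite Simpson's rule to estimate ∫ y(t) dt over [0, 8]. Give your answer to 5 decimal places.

-80.78667

h = 2, n = 4.
(h/3)·[y₀ + 4y₁ + 2y₂ + 4y₃ + y₄] = 0.666667·(-121.18) = -80.78667.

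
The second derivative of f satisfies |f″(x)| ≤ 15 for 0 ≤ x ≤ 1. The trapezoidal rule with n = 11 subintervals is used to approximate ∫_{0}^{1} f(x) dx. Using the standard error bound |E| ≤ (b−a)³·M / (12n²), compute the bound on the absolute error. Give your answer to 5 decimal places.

0.01033

|E| ≤ (1)³·15 / (12·11²) = 15/1452 = 0.01033.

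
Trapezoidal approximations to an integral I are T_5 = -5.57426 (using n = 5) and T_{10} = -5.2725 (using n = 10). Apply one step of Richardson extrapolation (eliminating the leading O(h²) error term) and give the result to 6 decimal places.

-5.171913

R = (4·T_{10} − T_5) / 3 = (4·(-5.2725) − (-5.57426))/3 = (-15.51574)/3 = -5.171913.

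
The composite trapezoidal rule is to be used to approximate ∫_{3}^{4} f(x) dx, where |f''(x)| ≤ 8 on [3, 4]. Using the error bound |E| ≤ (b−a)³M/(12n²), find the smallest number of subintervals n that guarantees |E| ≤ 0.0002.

58

Need 8/(12n²) ≤ 0.0002.
n² ≥ 8/(12·0.0002) = 3333.33 ⇒ n ≥ 57.7350, so the smallest n is 58.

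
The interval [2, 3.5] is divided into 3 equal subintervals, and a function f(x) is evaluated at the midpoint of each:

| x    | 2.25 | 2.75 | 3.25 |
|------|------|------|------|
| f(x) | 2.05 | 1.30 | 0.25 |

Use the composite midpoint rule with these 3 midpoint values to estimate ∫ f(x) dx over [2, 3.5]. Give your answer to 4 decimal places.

h = 0.5, n = 3.
h·[y(m₁) + y(m₂) + y(m₃)] = 0.5·(3.60) = 1.8000.

1.8000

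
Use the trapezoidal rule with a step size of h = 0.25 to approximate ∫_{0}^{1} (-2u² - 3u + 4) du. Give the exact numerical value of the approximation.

h = (1 − 0)/4 = 0.25.
Nodes u₀,…,u₄ = 0, 0.25, 0.5, 0.75, 1.
f(u) = -2u² - 3u + 4: f₀=4, f₁=3.125, f₂=2, f₃=0.625, f₄=-1.
(h/2)·[f₀ + 2f₁ + 2f₂ + 2f₃ + f₄] = 0.125·(14.5) = 1.8125.

1.8125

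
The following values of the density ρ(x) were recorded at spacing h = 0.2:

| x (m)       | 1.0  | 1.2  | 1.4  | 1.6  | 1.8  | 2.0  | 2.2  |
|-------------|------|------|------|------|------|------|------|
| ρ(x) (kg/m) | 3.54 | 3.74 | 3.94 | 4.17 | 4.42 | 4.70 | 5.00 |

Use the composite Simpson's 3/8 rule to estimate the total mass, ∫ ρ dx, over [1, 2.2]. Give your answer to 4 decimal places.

h = 0.2, n = 6.
(3h/8)·[y₀ + 3y₁ + 3y₂ + 2y₃ + 3y₄ + 3y₅ + y₆] = 0.075·(67.28) = 5.0460.

5.0460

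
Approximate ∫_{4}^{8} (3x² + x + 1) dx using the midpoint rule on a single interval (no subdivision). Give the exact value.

M = (b−a)·f(6) = 4·(115) = 460.

460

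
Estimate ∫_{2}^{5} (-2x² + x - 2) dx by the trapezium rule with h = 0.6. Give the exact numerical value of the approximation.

h = (5 − 2)/5 = 0.6.
Nodes x₀,…,x₅ = 2, 2.6, 3.2, 3.8, 4.4, 5.
f(x) = -2x² + x - 2: f₀=-8, f₁=-12.92, f₂=-19.28, f₃=-27.08, f₄=-36.32, f₅=-47.
(h/2)·[f₀ + 2f₁ + 2f₂ + 2f₃ + 2f₄ + f₅] = 0.3·(-246.2) = -73.86.

-73.86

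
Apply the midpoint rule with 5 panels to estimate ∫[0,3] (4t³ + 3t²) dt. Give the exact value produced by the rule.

h = (3 − 0)/5 = 0.6.
Midpoints m₁,…,m₅ = 0.3, 0.9, 1.5, 2.1, 2.7.
f(m₁)=0.378, f(m₂)=5.346, f(m₃)=20.25, f(m₄)=50.274, f(m₅)=100.602.
h·[f(m₁) + f(m₂) + f(m₃) + f(m₄) + f(m₅)] = 0.6·(176.85) = 106.11.

106.11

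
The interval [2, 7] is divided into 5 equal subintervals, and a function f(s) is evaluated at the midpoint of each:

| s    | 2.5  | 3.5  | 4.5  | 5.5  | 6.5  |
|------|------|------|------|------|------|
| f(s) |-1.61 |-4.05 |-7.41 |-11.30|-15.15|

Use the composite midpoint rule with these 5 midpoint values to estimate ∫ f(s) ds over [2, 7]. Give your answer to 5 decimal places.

h = 1, n = 5.
h·[y(m₁) + y(m₂) + y(m₃) + y(m₄) + y(m₅)] = 1·(-39.52) = -39.52000.

-39.52000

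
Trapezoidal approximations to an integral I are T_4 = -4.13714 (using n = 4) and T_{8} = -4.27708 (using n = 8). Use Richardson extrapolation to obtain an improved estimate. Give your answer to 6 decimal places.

-4.323727

R = (4·T_{8} − T_4) / 3 = (4·(-4.27708) − (-4.13714))/3 = (-12.97118)/3 = -4.323727.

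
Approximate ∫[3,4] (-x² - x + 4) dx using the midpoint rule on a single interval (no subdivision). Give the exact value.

-11.75

M = (b−a)·f(3.5) = 1·(-11.75) = -11.75.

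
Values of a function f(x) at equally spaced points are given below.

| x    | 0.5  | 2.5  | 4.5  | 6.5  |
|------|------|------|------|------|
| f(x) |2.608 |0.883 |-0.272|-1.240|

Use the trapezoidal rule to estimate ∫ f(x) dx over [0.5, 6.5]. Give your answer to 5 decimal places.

h = 2, n = 3.
(h/2)·[y₀ + 2y₁ + 2y₂ + y₃] = 1·(2.590) = 2.59000.

2.59000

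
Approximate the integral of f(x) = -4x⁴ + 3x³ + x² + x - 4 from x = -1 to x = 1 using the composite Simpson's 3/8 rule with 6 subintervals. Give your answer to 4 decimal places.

-8.9630

h = (1 − (-1))/6 = 0.333333.
Nodes x₀,…,x₆ = -1, -0.666667, -0.333333, 0, 0.333333, 0.666667, 1.
f(x) = -4x⁴ + 3x³ + x² + x - 4: f₀=-11, f₁=-5.901235, f₂=-4.382716, f₃=-4, f₄=-3.493827, f₅=-2.790123, f₆=-3.
(3h/8)·[f₀ + 3f₁ + 3f₂ + 2f₃ + 3f₄ + 3f₅ + f₆] = 0.125·(-71.703704) = -8.9630.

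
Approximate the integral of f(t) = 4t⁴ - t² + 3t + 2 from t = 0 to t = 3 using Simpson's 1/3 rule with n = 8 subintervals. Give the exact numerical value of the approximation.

h = (3 − 0)/8 = 0.375.
Nodes t₀,…,t₈ = 0, 0.375, 0.75, 1.125, 1.5, 1.875, 2.25, 2.625, 3.
f(t) = 4t⁴ - t² + 3t + 2: f₀=2, f₁=3.0634765625, f₂=4.953125, f₃=10.5166015625, f₄=24.5, f₅=53.5478515625, f₆=106.203125, f₇=192.9072265625, f₈=326.
(h/3)·[f₀ + 4f₁ + 2f₂ + 4f₃ + 2f₄ + 4f₅ + 2f₆ + 4f₇ + f₈] = 0.125·(1639.453125) = 204.931640625.

204.931640625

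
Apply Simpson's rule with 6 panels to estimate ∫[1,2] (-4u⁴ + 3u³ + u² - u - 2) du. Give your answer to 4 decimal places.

-14.7171

h = (2 − 1)/6 = 0.166667.
Nodes u₀,…,u₆ = 1, 1.166667, 1.333333, 1.5, 1.666667, 1.833333, 2.
f(u) = -4u⁴ + 3u³ + u² - u - 2: f₀=-3, f₁=-4.452160, f₂=-7.086420, f₃=-11.375, f₄=-17.864198, f₅=-27.174383, f₆=-40.
(h/3)·[f₀ + 4f₁ + 2f₂ + 4f₃ + 2f₄ + 4f₅ + f₆] = 0.055556·(-264.907407) = -14.7171.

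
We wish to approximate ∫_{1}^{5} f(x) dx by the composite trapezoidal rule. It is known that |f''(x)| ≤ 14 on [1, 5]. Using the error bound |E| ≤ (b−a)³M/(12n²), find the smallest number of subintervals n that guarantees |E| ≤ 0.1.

Need 896/(12n²) ≤ 0.1.
n² ≥ 896/(12·0.1) = 746.667 ⇒ n ≥ 27.3252, so the smallest n is 28.

28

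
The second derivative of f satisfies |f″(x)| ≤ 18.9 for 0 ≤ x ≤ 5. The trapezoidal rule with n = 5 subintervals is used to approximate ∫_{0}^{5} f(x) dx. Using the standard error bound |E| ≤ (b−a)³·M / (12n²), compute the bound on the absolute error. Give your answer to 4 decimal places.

|E| ≤ (5)³·18.9 / (12·5²) = 2362.5/300 = 7.8750.

7.8750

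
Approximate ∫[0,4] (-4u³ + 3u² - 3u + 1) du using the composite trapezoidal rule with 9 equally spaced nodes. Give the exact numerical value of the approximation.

-215.5

h = (4 − 0)/8 = 0.5.
Nodes u₀,…,u₈ = 0, 0.5, 1, 1.5, 2, 2.5, 3, 3.5, 4.
f(u) = -4u³ + 3u² - 3u + 1: f₀=1, f₁=-0.25, f₂=-3, f₃=-10.25, f₄=-25, f₅=-50.25, f₆=-89, f₇=-144.25, f₈=-219.
(h/2)·[f₀ + 2f₁ + 2f₂ + 2f₃ + 2f₄ + 2f₅ + 2f₆ + 2f₇ + f₈] = 0.25·(-862) = -215.5.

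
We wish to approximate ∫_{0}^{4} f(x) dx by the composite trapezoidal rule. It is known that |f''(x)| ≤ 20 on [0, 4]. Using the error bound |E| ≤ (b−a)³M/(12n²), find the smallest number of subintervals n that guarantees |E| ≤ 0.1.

Need 1280/(12n²) ≤ 0.1.
n² ≥ 1280/(12·0.1) = 1066.67 ⇒ n ≥ 32.6599, so the smallest n is 33.

33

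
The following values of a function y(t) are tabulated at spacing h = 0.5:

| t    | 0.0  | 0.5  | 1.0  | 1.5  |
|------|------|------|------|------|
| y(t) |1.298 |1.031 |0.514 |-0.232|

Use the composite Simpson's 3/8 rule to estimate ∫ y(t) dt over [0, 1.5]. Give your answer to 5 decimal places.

h = 0.5, n = 3.
(3h/8)·[y₀ + 3y₁ + 3y₂ + y₃] = 0.1875·(5.701) = 1.06894.

1.06894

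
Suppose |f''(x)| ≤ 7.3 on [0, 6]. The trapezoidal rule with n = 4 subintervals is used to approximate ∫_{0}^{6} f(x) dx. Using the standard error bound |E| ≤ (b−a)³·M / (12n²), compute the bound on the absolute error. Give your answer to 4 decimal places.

8.2125

|E| ≤ (6)³·7.3 / (12·4²) = 1576.8/192 = 8.2125.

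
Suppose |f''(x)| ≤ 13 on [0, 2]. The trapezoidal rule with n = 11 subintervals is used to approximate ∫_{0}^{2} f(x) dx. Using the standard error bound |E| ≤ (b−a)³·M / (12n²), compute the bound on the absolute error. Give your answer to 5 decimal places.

|E| ≤ (2)³·13 / (12·11²) = 104/1452 = 0.07163.

0.07163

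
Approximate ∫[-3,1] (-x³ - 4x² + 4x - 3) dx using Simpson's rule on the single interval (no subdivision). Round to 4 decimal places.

S = (b−a)/6 · [f(-3) + 4f(-1) + f(1)] = 0.666667·[(-24) + 4·(-10) + (-4)] = -45.3333.

-45.3333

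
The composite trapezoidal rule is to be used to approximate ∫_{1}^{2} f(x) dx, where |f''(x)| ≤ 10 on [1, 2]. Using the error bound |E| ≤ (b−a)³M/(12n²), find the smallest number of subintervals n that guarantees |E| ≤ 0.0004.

46

Need 10/(12n²) ≤ 0.0004.
n² ≥ 10/(12·0.0004) = 2083.33 ⇒ n ≥ 45.6435, so the smallest n is 46.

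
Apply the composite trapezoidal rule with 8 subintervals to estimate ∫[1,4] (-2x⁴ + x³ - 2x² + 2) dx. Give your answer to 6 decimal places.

h = (4 − 1)/8 = 0.375.
Nodes x₀,…,x₈ = 1, 1.375, 1.75, 2.125, 2.5, 2.875, 3.25, 3.625, 4.
f(x) = -2x⁴ + x³ - 2x² + 2: f₀=-1, f₁=-6.33056640625, f₂=-17.5234375, f₃=-38.21728515625, f₄=-73, f₅=-127.40869140625, f₆=-207.9296875, f₇=-321.99853515625, f₈=-478.
(h/2)·[f₀ + 2f₁ + 2f₂ + 2f₃ + 2f₄ + 2f₅ + 2f₆ + 2f₇ + f₈] = 0.1875·(-2063.81640625) = -386.965576.

-386.965576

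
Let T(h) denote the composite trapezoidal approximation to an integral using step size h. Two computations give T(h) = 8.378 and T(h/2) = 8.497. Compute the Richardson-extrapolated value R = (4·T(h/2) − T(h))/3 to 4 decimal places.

8.5367

R = (4·T(h/2) − T(h)) / 3 = (4·8.497 − 8.378)/3 = (25.610)/3 = 8.5367.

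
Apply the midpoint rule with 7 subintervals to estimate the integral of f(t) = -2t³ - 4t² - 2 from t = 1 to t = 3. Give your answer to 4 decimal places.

-78.4490

h = (3 − 1)/7 = 0.285714.
Midpoints m₁,…,m₇ = 1.142857, 1.428571, 1.714286, 2, 2.285714, 2.571429, 2.857143.
f(m₁)=-10.209913, f(m₂)=-15.994169, f(m₃)=-23.830904, f(m₄)=-34, f(m₅)=-46.781341, f(m₆)=-62.454810, f(m₇)=-81.300292.
h·[f(m₁) + f(m₂) + f(m₃) + f(m₄) + f(m₅) + f(m₆) + f(m₇)] = 0.285714·(-274.571429) = -78.4490.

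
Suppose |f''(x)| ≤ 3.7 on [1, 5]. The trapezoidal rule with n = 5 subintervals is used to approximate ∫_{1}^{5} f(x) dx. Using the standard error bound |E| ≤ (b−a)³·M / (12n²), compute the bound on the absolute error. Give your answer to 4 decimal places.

|E| ≤ (4)³·3.7 / (12·5²) = 236.8/300 = 0.7893.

0.7893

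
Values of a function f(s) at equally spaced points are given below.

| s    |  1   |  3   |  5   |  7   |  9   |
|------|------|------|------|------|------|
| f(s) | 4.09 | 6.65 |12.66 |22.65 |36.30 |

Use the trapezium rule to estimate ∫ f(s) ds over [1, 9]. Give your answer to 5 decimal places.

h = 2, n = 4.
(h/2)·[y₀ + 2y₁ + 2y₂ + 2y₃ + y₄] = 1·(124.31) = 124.31000.

124.31000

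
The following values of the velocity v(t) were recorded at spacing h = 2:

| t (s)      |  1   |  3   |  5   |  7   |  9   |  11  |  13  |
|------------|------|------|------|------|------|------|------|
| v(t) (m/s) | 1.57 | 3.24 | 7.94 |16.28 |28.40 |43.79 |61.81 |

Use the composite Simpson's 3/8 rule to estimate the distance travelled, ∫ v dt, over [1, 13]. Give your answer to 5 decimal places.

h = 2, n = 6.
(3h/8)·[y₀ + 3y₁ + 3y₂ + 2y₃ + 3y₄ + 3y₅ + y₆] = 0.75·(346.05) = 259.53750.

259.53750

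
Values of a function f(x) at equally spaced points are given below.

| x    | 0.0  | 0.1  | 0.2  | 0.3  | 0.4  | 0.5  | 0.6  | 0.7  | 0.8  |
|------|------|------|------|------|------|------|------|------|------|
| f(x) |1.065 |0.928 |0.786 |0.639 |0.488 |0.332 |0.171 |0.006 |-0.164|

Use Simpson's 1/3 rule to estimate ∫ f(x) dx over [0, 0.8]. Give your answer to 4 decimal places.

0.3804

h = 0.1, n = 8.
(h/3)·[y₀ + 4y₁ + 2y₂ + 4y₃ + 2y₄ + 4y₅ + 2y₆ + 4y₇ + y₈] = 0.033333·(11.411) = 0.3804.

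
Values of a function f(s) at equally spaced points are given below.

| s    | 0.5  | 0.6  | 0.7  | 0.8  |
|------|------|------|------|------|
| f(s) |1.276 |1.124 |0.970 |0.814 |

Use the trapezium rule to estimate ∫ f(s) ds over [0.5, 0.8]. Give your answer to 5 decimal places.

h = 0.1, n = 3.
(h/2)·[y₀ + 2y₁ + 2y₂ + y₃] = 0.05·(6.278) = 0.31390.

0.31390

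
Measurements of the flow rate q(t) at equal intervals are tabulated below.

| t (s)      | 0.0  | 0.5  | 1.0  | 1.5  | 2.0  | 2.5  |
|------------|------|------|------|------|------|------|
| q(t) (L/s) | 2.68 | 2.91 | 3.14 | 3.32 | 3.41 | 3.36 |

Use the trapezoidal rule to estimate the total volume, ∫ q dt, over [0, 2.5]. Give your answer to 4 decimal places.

7.9000

h = 0.5, n = 5.
(h/2)·[y₀ + 2y₁ + 2y₂ + 2y₃ + 2y₄ + y₅] = 0.25·(31.60) = 7.9000.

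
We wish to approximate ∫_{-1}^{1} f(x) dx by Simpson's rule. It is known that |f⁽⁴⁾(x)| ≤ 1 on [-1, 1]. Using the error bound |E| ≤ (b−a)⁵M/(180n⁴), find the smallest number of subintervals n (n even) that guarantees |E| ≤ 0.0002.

Need 32/(180n⁴) ≤ 0.0002.
n⁴ ≥ 32/(180·0.0002) = 888.889 ⇒ n ≥ 5.4602, so the smallest even n is 6. (n must be even for Simpson's rule.)

6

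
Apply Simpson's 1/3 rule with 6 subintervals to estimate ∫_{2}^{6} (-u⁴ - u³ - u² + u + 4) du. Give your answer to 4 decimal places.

-1906.2387

h = (6 − 2)/6 = 0.666667.
Nodes u₀,…,u₆ = 2, 2.666667, 3.333333, 4, 4.666667, 5.333333, 6.
f(u) = -u⁴ - u³ - u² + u + 4: f₀=-22, f₁=-69.975309, f₂=-164.271605, f₃=-328, f₄=-589.012346, f₅=-979.901235, f₆=-1538.
(h/3)·[f₀ + 4f₁ + 2f₂ + 4f₃ + 2f₄ + 4f₅ + f₆] = 0.222222·(-8578.074074) = -1906.2387.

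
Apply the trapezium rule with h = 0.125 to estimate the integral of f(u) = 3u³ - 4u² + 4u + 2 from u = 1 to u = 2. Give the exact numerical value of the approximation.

9.94140625

h = (2 − 1)/8 = 0.125.
Nodes u₀,…,u₈ = 1, 1.125, 1.25, 1.375, 1.5, 1.625, 1.75, 1.875, 2.
f(u) = 3u³ - 4u² + 4u + 2: f₀=5, f₁=5.708984375, f₂=6.609375, f₃=7.736328125, f₄=9.125, f₅=10.810546875, f₆=12.828125, f₇=15.212890625, f₈=18.
(h/2)·[f₀ + 2f₁ + 2f₂ + 2f₃ + 2f₄ + 2f₅ + 2f₆ + 2f₇ + f₈] = 0.0625·(159.0625) = 9.94140625.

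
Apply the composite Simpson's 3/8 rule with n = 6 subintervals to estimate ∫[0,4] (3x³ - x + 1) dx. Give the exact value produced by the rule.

h = (4 − 0)/6 = 0.666667.
Nodes x₀,…,x₆ = 0, 0.666667, 1.333333, 2, 2.666667, 3.333333, 4.
f(x) = 3x³ - x + 1: f₀=1, f₁=1.222222, f₂=6.777778, f₃=23, f₄=55.222222, f₅=108.777778, f₆=189.
(3h/8)·[f₀ + 3f₁ + 3f₂ + 2f₃ + 3f₄ + 3f₅ + f₆] = 0.25·(752) = 188.

188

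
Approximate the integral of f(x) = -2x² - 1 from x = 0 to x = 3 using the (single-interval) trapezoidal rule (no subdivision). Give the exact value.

T = (b−a)/2 · [f(0) + f(3)] = 1.5·[(-1) + (-19)] = -30.

-30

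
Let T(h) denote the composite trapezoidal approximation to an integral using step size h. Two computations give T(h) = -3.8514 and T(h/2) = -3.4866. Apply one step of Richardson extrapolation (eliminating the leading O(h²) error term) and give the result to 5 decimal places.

-3.36500

R = (4·T(h/2) − T(h)) / 3 = (4·(-3.4866) − (-3.8514))/3 = (-10.0950)/3 = -3.36500.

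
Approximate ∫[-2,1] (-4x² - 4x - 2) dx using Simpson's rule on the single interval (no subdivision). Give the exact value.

S = (b−a)/6 · [f(-2) + 4f(-0.5) + f(1)] = 0.5·[(-10) + 4·(-1) + (-10)] = -12.

-12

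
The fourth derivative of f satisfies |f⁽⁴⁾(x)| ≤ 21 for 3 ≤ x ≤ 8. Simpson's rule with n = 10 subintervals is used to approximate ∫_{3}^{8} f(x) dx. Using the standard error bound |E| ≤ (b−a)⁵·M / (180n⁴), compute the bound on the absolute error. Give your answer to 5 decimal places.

0.03646

|E| ≤ (5)⁵·21 / (180·10⁴) = 65625/1800000 = 0.03646.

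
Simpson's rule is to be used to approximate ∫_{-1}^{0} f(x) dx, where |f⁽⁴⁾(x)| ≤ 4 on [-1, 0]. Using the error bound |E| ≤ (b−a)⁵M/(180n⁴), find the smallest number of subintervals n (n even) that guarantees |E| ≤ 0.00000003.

30

Need 4/(180n⁴) ≤ 0.00000003.
n⁴ ≥ 4/(180·0.00000003) = 740741 ⇒ n ≥ 29.3371, so the smallest even n is 30. (n must be even for Simpson's rule.)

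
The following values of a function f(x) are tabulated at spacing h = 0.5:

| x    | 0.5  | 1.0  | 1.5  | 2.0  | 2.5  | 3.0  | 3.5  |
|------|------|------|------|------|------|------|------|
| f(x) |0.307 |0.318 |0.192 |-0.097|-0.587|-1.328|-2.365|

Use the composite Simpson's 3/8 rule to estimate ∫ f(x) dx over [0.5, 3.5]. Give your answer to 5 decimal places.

h = 0.5, n = 6.
(3h/8)·[y₀ + 3y₁ + 3y₂ + 2y₃ + 3y₄ + 3y₅ + y₆] = 0.1875·(-6.467) = -1.21256.

-1.21256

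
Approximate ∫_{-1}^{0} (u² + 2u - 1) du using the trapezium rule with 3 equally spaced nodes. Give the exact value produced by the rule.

-1.625

h = (0 − (-1))/2 = 0.5.
Nodes u₀,…,u₂ = -1, -0.5, 0.
f(u) = u² + 2u - 1: f₀=-2, f₁=-1.75, f₂=-1.
(h/2)·[f₀ + 2f₁ + f₂] = 0.25·(-6.5) = -1.625.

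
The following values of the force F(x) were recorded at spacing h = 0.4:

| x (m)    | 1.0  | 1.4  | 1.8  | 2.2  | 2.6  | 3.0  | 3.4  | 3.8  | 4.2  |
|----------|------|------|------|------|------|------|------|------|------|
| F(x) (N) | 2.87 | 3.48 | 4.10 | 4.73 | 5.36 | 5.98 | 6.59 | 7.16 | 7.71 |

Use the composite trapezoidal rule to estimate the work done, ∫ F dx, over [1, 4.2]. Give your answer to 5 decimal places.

h = 0.4, n = 8.
(h/2)·[y₀ + 2y₁ + 2y₂ + 2y₃ + 2y₄ + 2y₅ + 2y₆ + 2y₇ + y₈] = 0.2·(85.38) = 17.07600.

17.07600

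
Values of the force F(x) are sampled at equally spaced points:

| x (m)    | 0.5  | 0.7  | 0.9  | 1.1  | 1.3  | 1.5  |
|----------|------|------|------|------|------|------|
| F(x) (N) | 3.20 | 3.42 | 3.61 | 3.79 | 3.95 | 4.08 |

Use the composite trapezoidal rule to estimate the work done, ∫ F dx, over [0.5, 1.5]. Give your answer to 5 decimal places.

h = 0.2, n = 5.
(h/2)·[y₀ + 2y₁ + 2y₂ + 2y₃ + 2y₄ + y₅] = 0.1·(36.82) = 3.68200.

3.68200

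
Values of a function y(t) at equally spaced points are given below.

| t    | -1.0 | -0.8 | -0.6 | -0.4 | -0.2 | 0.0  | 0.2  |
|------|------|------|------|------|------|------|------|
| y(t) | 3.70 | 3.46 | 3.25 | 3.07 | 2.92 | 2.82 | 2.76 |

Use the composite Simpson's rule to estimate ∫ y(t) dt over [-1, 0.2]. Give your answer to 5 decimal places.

h = 0.2, n = 6.
(h/3)·[y₀ + 4y₁ + 2y₂ + 4y₃ + 2y₄ + 4y₅ + y₆] = 0.066667·(56.20) = 3.74667.

3.74667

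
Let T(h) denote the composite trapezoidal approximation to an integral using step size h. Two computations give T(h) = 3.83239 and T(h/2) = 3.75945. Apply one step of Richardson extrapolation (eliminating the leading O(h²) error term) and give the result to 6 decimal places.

3.735137

R = (4·T(h/2) − T(h)) / 3 = (4·3.75945 − 3.83239)/3 = (11.20541)/3 = 3.735137.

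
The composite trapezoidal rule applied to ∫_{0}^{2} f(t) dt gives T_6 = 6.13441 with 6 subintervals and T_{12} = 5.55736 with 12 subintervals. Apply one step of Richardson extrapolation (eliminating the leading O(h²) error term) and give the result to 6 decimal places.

5.365010

R = (4·T_{12} − T_6) / 3 = (4·5.55736 − 6.13441)/3 = (16.09503)/3 = 5.365010.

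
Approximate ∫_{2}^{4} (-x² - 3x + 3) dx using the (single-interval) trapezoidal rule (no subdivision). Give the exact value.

-32

T = (b−a)/2 · [f(2) + f(4)] = 1·[(-7) + (-25)] = -32.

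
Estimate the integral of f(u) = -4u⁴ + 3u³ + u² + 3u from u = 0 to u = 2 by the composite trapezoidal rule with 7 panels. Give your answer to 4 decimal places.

h = (2 − 0)/7 = 0.285714.
Nodes u₀,…,u₇ = 0, 0.285714, 0.571429, 0.857143, 1.142857, 1.428571, 1.714286, 2.
f(u) = -4u⁴ + 3u³ + u² + 3u: f₀=0, f₁=0.982091, f₂=2.174094, f₃=3.036235, f₄=2.389005, f₅=-1.586839, f₆=-11.350271, f₇=-30.
(h/2)·[f₀ + 2f₁ + 2f₂ + 2f₃ + 2f₄ + 2f₅ + 2f₆ + f₇] = 0.142857·(-38.711370) = -5.5302.

-5.5302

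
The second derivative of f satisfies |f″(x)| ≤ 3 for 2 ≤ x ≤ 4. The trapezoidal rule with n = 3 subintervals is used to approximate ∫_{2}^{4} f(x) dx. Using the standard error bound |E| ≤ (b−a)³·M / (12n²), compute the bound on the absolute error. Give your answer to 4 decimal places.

|E| ≤ (2)³·3 / (12·3²) = 24/108 = 0.2222.

0.2222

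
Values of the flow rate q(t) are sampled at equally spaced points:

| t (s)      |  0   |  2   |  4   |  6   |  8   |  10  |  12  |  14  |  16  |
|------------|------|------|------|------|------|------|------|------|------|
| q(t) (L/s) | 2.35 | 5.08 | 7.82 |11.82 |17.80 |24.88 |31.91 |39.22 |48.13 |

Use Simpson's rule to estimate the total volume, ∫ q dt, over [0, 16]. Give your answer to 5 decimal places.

326.36000

h = 2, n = 8.
(h/3)·[y₀ + 4y₁ + 2y₂ + 4y₃ + 2y₄ + 4y₅ + 2y₆ + 4y₇ + y₈] = 0.666667·(489.54) = 326.36000.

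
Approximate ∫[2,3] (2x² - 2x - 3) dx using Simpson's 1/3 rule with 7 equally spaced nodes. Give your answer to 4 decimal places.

h = (3 − 2)/6 = 0.166667.
Nodes x₀,…,x₆ = 2, 2.166667, 2.333333, 2.5, 2.666667, 2.833333, 3.
f(x) = 2x² - 2x - 3: f₀=1, f₁=2.055556, f₂=3.222222, f₃=4.5, f₄=5.888889, f₅=7.388889, f₆=9.
(h/3)·[f₀ + 4f₁ + 2f₂ + 4f₃ + 2f₄ + 4f₅ + f₆] = 0.055556·(84) = 4.6667.

4.6667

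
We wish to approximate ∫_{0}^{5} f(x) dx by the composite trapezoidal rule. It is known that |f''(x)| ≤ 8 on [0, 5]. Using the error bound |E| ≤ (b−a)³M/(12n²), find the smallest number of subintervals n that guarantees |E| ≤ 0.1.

29

Need 1000/(12n²) ≤ 0.1.
n² ≥ 1000/(12·0.1) = 833.333 ⇒ n ≥ 28.8675, so the smallest n is 29.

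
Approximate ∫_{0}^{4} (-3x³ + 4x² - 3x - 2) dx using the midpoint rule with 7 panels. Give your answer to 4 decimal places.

-137.1429

h = (4 − 0)/7 = 0.571429.
Midpoints m₁,…,m₇ = 0.285714, 0.857143, 1.428571, 2, 2.571429, 3.142857, 3.714286.
f(m₁)=-2.600583, f(m₂)=-3.521866, f(m₃)=-6.868805, f(m₄)=-16, f(m₅)=-34.274052, f(m₆)=-65.049563, f(m₇)=-111.685131.
h·[f(m₁) + f(m₂) + f(m₃) + f(m₄) + f(m₅) + f(m₆) + f(m₇)] = 0.571429·(-240) = -137.1429.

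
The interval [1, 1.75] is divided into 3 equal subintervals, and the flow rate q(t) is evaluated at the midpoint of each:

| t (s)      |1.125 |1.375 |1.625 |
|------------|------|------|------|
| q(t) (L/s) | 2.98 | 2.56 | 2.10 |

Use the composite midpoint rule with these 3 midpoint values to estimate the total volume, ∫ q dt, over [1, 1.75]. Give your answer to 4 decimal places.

h = 0.25, n = 3.
h·[y(m₁) + y(m₂) + y(m₃)] = 0.25·(7.64) = 1.9100.

1.9100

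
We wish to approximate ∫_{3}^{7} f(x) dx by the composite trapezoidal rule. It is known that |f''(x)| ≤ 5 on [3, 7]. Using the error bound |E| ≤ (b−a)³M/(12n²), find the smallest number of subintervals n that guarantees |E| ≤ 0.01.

52

Need 320/(12n²) ≤ 0.01.
n² ≥ 320/(12·0.01) = 2666.67 ⇒ n ≥ 51.6398, so the smallest n is 52.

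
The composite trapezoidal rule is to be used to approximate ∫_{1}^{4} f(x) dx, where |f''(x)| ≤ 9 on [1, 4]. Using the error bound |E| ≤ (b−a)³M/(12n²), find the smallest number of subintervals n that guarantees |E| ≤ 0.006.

59

Need 243/(12n²) ≤ 0.006.
n² ≥ 243/(12·0.006) = 3375 ⇒ n ≥ 58.0948, so the smallest n is 59.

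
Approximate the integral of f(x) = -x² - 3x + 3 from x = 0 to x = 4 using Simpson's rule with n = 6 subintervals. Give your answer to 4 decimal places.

-33.3333

h = (4 − 0)/6 = 0.666667.
Nodes x₀,…,x₆ = 0, 0.666667, 1.333333, 2, 2.666667, 3.333333, 4.
f(x) = -x² - 3x + 3: f₀=3, f₁=0.555556, f₂=-2.777778, f₃=-7, f₄=-12.111111, f₅=-18.111111, f₆=-25.
(h/3)·[f₀ + 4f₁ + 2f₂ + 4f₃ + 2f₄ + 4f₅ + f₆] = 0.222222·(-150) = -33.3333.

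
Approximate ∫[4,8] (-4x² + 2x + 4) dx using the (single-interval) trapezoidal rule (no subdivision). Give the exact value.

-576

T = (b−a)/2 · [f(4) + f(8)] = 2·[(-52) + (-236)] = -576.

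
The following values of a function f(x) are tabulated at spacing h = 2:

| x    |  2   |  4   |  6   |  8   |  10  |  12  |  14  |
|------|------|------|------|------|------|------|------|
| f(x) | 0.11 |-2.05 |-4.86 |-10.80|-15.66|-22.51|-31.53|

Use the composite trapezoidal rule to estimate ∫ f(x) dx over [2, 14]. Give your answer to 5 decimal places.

-143.18000

h = 2, n = 6.
(h/2)·[y₀ + 2y₁ + 2y₂ + 2y₃ + 2y₄ + 2y₅ + y₆] = 1·(-143.18) = -143.18000.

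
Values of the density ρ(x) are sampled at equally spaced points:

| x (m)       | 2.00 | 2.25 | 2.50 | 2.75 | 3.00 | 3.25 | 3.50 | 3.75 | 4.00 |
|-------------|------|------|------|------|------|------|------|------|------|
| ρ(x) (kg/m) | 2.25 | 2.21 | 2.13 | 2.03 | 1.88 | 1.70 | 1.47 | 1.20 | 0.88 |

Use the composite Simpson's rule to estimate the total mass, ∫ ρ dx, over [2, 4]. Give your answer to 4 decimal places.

h = 0.25, n = 8.
(h/3)·[y₀ + 4y₁ + 2y₂ + 4y₃ + 2y₄ + 4y₅ + 2y₆ + 4y₇ + y₈] = 0.083333·(42.65) = 3.5542.

3.5542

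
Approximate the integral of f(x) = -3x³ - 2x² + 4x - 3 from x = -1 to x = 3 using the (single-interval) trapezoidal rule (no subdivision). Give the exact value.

T = (b−a)/2 · [f(-1) + f(3)] = 2·[(-6) + (-90)] = -192.

-192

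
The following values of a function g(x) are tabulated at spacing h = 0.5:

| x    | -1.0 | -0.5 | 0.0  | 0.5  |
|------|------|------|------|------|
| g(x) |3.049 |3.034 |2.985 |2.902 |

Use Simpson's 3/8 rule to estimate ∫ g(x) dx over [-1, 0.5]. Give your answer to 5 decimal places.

h = 0.5, n = 3.
(3h/8)·[y₀ + 3y₁ + 3y₂ + y₃] = 0.1875·(24.008) = 4.50150.

4.50150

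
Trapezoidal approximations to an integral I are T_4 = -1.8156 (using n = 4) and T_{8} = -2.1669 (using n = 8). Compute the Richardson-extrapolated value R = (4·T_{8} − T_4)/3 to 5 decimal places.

R = (4·T_{8} − T_4) / 3 = (4·(-2.1669) − (-1.8156))/3 = (-6.8520)/3 = -2.28400.

-2.28400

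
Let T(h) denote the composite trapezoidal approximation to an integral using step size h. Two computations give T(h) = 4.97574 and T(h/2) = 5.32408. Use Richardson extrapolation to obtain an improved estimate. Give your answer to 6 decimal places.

5.440193

R = (4·T(h/2) − T(h)) / 3 = (4·5.32408 − 4.97574)/3 = (16.32058)/3 = 5.440193.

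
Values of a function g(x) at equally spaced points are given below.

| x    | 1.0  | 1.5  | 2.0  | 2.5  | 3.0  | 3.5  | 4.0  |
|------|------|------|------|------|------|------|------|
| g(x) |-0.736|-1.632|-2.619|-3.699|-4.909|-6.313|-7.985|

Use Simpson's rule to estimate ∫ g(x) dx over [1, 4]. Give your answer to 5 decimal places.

h = 0.5, n = 6.
(h/3)·[y₀ + 4y₁ + 2y₂ + 4y₃ + 2y₄ + 4y₅ + y₆] = 0.166667·(-70.353) = -11.72550.

-11.72550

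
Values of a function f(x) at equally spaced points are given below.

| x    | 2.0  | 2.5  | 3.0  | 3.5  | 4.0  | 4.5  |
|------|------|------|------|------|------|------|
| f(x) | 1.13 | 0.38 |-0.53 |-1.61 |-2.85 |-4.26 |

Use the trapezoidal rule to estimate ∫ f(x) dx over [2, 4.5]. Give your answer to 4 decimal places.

-3.0875

h = 0.5, n = 5.
(h/2)·[y₀ + 2y₁ + 2y₂ + 2y₃ + 2y₄ + y₅] = 0.25·(-12.35) = -3.0875.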